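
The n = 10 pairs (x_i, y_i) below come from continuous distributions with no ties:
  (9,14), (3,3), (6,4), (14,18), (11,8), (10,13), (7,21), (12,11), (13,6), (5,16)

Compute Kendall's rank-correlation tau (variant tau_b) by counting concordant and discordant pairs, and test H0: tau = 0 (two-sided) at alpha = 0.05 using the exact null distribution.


Step 1: Enumerate the 45 unordered pairs (i,j) with i<j and classify each by sign(x_j-x_i) * sign(y_j-y_i).
  (1,2):dx=-6,dy=-11->C; (1,3):dx=-3,dy=-10->C; (1,4):dx=+5,dy=+4->C; (1,5):dx=+2,dy=-6->D
  (1,6):dx=+1,dy=-1->D; (1,7):dx=-2,dy=+7->D; (1,8):dx=+3,dy=-3->D; (1,9):dx=+4,dy=-8->D
  (1,10):dx=-4,dy=+2->D; (2,3):dx=+3,dy=+1->C; (2,4):dx=+11,dy=+15->C; (2,5):dx=+8,dy=+5->C
  (2,6):dx=+7,dy=+10->C; (2,7):dx=+4,dy=+18->C; (2,8):dx=+9,dy=+8->C; (2,9):dx=+10,dy=+3->C
  (2,10):dx=+2,dy=+13->C; (3,4):dx=+8,dy=+14->C; (3,5):dx=+5,dy=+4->C; (3,6):dx=+4,dy=+9->C
  (3,7):dx=+1,dy=+17->C; (3,8):dx=+6,dy=+7->C; (3,9):dx=+7,dy=+2->C; (3,10):dx=-1,dy=+12->D
  (4,5):dx=-3,dy=-10->C; (4,6):dx=-4,dy=-5->C; (4,7):dx=-7,dy=+3->D; (4,8):dx=-2,dy=-7->C
  (4,9):dx=-1,dy=-12->C; (4,10):dx=-9,dy=-2->C; (5,6):dx=-1,dy=+5->D; (5,7):dx=-4,dy=+13->D
  (5,8):dx=+1,dy=+3->C; (5,9):dx=+2,dy=-2->D; (5,10):dx=-6,dy=+8->D; (6,7):dx=-3,dy=+8->D
  (6,8):dx=+2,dy=-2->D; (6,9):dx=+3,dy=-7->D; (6,10):dx=-5,dy=+3->D; (7,8):dx=+5,dy=-10->D
  (7,9):dx=+6,dy=-15->D; (7,10):dx=-2,dy=-5->C; (8,9):dx=+1,dy=-5->D; (8,10):dx=-7,dy=+5->D
  (9,10):dx=-8,dy=+10->D
Step 2: C = 24, D = 21, total pairs = 45.
Step 3: tau = (C - D)/(n(n-1)/2) = (24 - 21)/45 = 0.066667.
Step 4: Exact two-sided p-value (enumerate n! = 3628800 permutations of y under H0): p = 0.861801.
Step 5: alpha = 0.05. fail to reject H0.

tau_b = 0.0667 (C=24, D=21), p = 0.861801, fail to reject H0.


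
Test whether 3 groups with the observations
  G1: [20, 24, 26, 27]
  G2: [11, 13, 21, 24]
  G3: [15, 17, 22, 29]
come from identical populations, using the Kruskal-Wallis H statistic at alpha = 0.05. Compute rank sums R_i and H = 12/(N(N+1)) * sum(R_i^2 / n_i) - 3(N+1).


Step 1: Combine all N = 12 observations and assign midranks.
sorted (value, group, rank): (11,G2,1), (13,G2,2), (15,G3,3), (17,G3,4), (20,G1,5), (21,G2,6), (22,G3,7), (24,G1,8.5), (24,G2,8.5), (26,G1,10), (27,G1,11), (29,G3,12)
Step 2: Sum ranks within each group.
R_1 = 34.5 (n_1 = 4)
R_2 = 17.5 (n_2 = 4)
R_3 = 26 (n_3 = 4)
Step 3: H = 12/(N(N+1)) * sum(R_i^2/n_i) - 3(N+1)
     = 12/(12*13) * (34.5^2/4 + 17.5^2/4 + 26^2/4) - 3*13
     = 0.076923 * 543.125 - 39
     = 2.778846.
Step 4: Ties present; correction factor C = 1 - 6/(12^3 - 12) = 0.996503. Corrected H = 2.778846 / 0.996503 = 2.788596.
Step 5: Under H0, H ~ chi^2(2); p-value = 0.248007.
Step 6: alpha = 0.05. fail to reject H0.

H = 2.7886, df = 2, p = 0.248007, fail to reject H0.


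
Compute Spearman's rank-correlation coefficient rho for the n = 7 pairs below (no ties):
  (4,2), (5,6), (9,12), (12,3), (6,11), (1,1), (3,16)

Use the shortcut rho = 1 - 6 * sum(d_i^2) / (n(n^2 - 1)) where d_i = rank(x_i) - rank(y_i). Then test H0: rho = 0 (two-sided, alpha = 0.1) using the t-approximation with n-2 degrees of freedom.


Step 1: Rank x and y separately (midranks; no ties here).
rank(x): 4->3, 5->4, 9->6, 12->7, 6->5, 1->1, 3->2
rank(y): 2->2, 6->4, 12->6, 3->3, 11->5, 1->1, 16->7
Step 2: d_i = R_x(i) - R_y(i); compute d_i^2.
  (3-2)^2=1, (4-4)^2=0, (6-6)^2=0, (7-3)^2=16, (5-5)^2=0, (1-1)^2=0, (2-7)^2=25
sum(d^2) = 42.
Step 3: rho = 1 - 6*42 / (7*(7^2 - 1)) = 1 - 252/336 = 0.250000.
Step 4: Under H0, t = rho * sqrt((n-2)/(1-rho^2)) = 0.5774 ~ t(5).
Step 5: Two-sided p-value from the t-distribution with 5 df = 0.588724.
Step 6: alpha = 0.1. fail to reject H0.

rho = 0.2500, p = 0.588724, fail to reject H0 at alpha = 0.1.


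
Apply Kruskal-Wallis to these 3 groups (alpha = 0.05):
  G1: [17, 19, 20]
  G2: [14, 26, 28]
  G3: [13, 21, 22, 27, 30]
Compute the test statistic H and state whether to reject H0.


Step 1: Combine all N = 11 observations and assign midranks.
sorted (value, group, rank): (13,G3,1), (14,G2,2), (17,G1,3), (19,G1,4), (20,G1,5), (21,G3,6), (22,G3,7), (26,G2,8), (27,G3,9), (28,G2,10), (30,G3,11)
Step 2: Sum ranks within each group.
R_1 = 12 (n_1 = 3)
R_2 = 20 (n_2 = 3)
R_3 = 34 (n_3 = 5)
Step 3: H = 12/(N(N+1)) * sum(R_i^2/n_i) - 3(N+1)
     = 12/(11*12) * (12^2/3 + 20^2/3 + 34^2/5) - 3*12
     = 0.090909 * 412.533 - 36
     = 1.503030.
Step 4: No ties, so H is used without correction.
Step 5: Under H0, H ~ chi^2(2); p-value = 0.471651.
Step 6: alpha = 0.05. fail to reject H0.

H = 1.5030, df = 2, p = 0.471651, fail to reject H0.


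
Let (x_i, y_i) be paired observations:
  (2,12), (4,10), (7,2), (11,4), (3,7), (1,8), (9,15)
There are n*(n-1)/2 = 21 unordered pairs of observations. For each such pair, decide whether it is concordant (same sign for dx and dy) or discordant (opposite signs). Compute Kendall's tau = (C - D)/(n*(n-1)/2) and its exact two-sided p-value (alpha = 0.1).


Step 1: Enumerate the 21 unordered pairs (i,j) with i<j and classify each by sign(x_j-x_i) * sign(y_j-y_i).
  (1,2):dx=+2,dy=-2->D; (1,3):dx=+5,dy=-10->D; (1,4):dx=+9,dy=-8->D; (1,5):dx=+1,dy=-5->D
  (1,6):dx=-1,dy=-4->C; (1,7):dx=+7,dy=+3->C; (2,3):dx=+3,dy=-8->D; (2,4):dx=+7,dy=-6->D
  (2,5):dx=-1,dy=-3->C; (2,6):dx=-3,dy=-2->C; (2,7):dx=+5,dy=+5->C; (3,4):dx=+4,dy=+2->C
  (3,5):dx=-4,dy=+5->D; (3,6):dx=-6,dy=+6->D; (3,7):dx=+2,dy=+13->C; (4,5):dx=-8,dy=+3->D
  (4,6):dx=-10,dy=+4->D; (4,7):dx=-2,dy=+11->D; (5,6):dx=-2,dy=+1->D; (5,7):dx=+6,dy=+8->C
  (6,7):dx=+8,dy=+7->C
Step 2: C = 9, D = 12, total pairs = 21.
Step 3: tau = (C - D)/(n(n-1)/2) = (9 - 12)/21 = -0.142857.
Step 4: Exact two-sided p-value (enumerate n! = 5040 permutations of y under H0): p = 0.772619.
Step 5: alpha = 0.1. fail to reject H0.

tau_b = -0.1429 (C=9, D=12), p = 0.772619, fail to reject H0.


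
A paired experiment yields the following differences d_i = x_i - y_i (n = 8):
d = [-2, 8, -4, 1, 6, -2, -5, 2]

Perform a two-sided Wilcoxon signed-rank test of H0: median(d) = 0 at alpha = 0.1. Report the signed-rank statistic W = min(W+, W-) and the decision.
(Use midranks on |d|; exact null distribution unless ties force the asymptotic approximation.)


Step 1: Drop any zero differences (none here) and take |d_i|.
|d| = [2, 8, 4, 1, 6, 2, 5, 2]
Step 2: Midrank |d_i| (ties get averaged ranks).
ranks: |2|->3, |8|->8, |4|->5, |1|->1, |6|->7, |2|->3, |5|->6, |2|->3
Step 3: Attach original signs; sum ranks with positive sign and with negative sign.
W+ = 8 + 1 + 7 + 3 = 19
W- = 3 + 5 + 3 + 6 = 17
(Check: W+ + W- = 36 should equal n(n+1)/2 = 36.)
Step 4: Test statistic W = min(W+, W-) = 17.
Step 5: Ties in |d|, so use the tie-corrected normal approximation.
        E[W] = n(n+1)/4 = 8*9/4 = 18.
        Tie groups: |d|=2 (t=3); sum(t^3 - t) = 24.
        Var[W] = n(n+1)(2n+1)/24 - sum(t^3-t)/48 = 1224/24 - 24/48 = 50.5.
        z = (W - E[W]) / sqrt(Var[W]) = (17 - 18) / 7.1063 = -0.1407.
        Two-sided p = 2*Phi(z) = 0.888092.
Step 6: alpha = 0.1. fail to reject H0.

W+ = 19, W- = 17, W = min = 17, p = 0.888092, fail to reject H0.


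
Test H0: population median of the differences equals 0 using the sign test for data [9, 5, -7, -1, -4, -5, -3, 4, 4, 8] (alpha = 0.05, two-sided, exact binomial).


Step 1: Discard zero differences. Original n = 10; n_eff = number of nonzero differences = 10.
Nonzero differences (with sign): +9, +5, -7, -1, -4, -5, -3, +4, +4, +8
Step 2: Count signs: positive = 5, negative = 5.
Step 3: Under H0: P(positive) = 0.5, so the number of positives S ~ Bin(10, 0.5).
Step 4: Two-sided exact p-value = sum of Bin(10,0.5) probabilities at or below the observed probability = 1.000000.
Step 5: alpha = 0.05. fail to reject H0.

n_eff = 10, pos = 5, neg = 5, p = 1.000000, fail to reject H0.


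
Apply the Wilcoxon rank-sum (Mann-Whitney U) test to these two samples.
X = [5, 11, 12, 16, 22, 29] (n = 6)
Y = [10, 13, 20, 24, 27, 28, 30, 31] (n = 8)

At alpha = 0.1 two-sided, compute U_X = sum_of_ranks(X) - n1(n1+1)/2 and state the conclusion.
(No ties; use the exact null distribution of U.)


Step 1: Combine and sort all 14 observations; assign midranks.
sorted (value, group): (5,X), (10,Y), (11,X), (12,X), (13,Y), (16,X), (20,Y), (22,X), (24,Y), (27,Y), (28,Y), (29,X), (30,Y), (31,Y)
ranks: 5->1, 10->2, 11->3, 12->4, 13->5, 16->6, 20->7, 22->8, 24->9, 27->10, 28->11, 29->12, 30->13, 31->14
Step 2: Rank sum for X: R1 = 1 + 3 + 4 + 6 + 8 + 12 = 34.
Step 3: U_X = R1 - n1(n1+1)/2 = 34 - 6*7/2 = 34 - 21 = 13.
       U_Y = n1*n2 - U_X = 48 - 13 = 35.
Step 4: No ties, so the exact null distribution of U (based on enumerating the C(14,6) = 3003 equally likely rank assignments) gives the two-sided p-value.
Step 5: p-value = 0.181152; compare to alpha = 0.1. fail to reject H0.

U_X = 13, p = 0.181152, fail to reject H0 at alpha = 0.1.


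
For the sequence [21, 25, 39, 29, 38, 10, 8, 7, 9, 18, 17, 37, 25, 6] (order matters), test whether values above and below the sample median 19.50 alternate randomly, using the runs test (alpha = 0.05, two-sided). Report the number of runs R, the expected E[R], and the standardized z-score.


Step 1: Compute median = 19.50; label A = above, B = below.
Labels in order: AAAAABBBBBBAAB  (n_A = 7, n_B = 7)
Step 2: Count runs R = 4.
Step 3: Under H0 (random ordering), E[R] = 2*n_A*n_B/(n_A+n_B) + 1 = 2*7*7/14 + 1 = 8.0000.
        Var[R] = 2*n_A*n_B*(2*n_A*n_B - n_A - n_B) / ((n_A+n_B)^2 * (n_A+n_B-1)) = 8232/2548 = 3.2308.
        SD[R] = 1.7974.
Step 4: Continuity-corrected z = (R + 0.5 - E[R]) / SD[R] = (4 + 0.5 - 8.0000) / 1.7974 = -1.9472.
Step 5: Two-sided p-value via normal approximation = 2*(1 - Phi(|z|)) = 0.051508.
Step 6: alpha = 0.05. fail to reject H0.

R = 4, z = -1.9472, p = 0.051508, fail to reject H0.


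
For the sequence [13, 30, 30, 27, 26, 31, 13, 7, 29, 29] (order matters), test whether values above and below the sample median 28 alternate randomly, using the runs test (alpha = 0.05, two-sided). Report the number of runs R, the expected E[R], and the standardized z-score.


Step 1: Compute median = 28; label A = above, B = below.
Labels in order: BAABBABBAA  (n_A = 5, n_B = 5)
Step 2: Count runs R = 6.
Step 3: Under H0 (random ordering), E[R] = 2*n_A*n_B/(n_A+n_B) + 1 = 2*5*5/10 + 1 = 6.0000.
        Var[R] = 2*n_A*n_B*(2*n_A*n_B - n_A - n_B) / ((n_A+n_B)^2 * (n_A+n_B-1)) = 2000/900 = 2.2222.
        SD[R] = 1.4907.
Step 4: R = E[R], so z = 0 with no continuity correction.
Step 5: Two-sided p-value via normal approximation = 2*(1 - Phi(|z|)) = 1.000000.
Step 6: alpha = 0.05. fail to reject H0.

R = 6, z = 0.0000, p = 1.000000, fail to reject H0.


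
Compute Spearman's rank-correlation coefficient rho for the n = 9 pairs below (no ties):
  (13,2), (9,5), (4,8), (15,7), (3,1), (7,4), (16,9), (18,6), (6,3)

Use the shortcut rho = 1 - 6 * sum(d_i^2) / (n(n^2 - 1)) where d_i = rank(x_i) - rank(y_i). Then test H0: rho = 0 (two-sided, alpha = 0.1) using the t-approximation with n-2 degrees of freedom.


Step 1: Rank x and y separately (midranks; no ties here).
rank(x): 13->6, 9->5, 4->2, 15->7, 3->1, 7->4, 16->8, 18->9, 6->3
rank(y): 2->2, 5->5, 8->8, 7->7, 1->1, 4->4, 9->9, 6->6, 3->3
Step 2: d_i = R_x(i) - R_y(i); compute d_i^2.
  (6-2)^2=16, (5-5)^2=0, (2-8)^2=36, (7-7)^2=0, (1-1)^2=0, (4-4)^2=0, (8-9)^2=1, (9-6)^2=9, (3-3)^2=0
sum(d^2) = 62.
Step 3: rho = 1 - 6*62 / (9*(9^2 - 1)) = 1 - 372/720 = 0.483333.
Step 4: Under H0, t = rho * sqrt((n-2)/(1-rho^2)) = 1.4607 ~ t(7).
Step 5: Two-sided p-value from the t-distribution with 7 df = 0.187470.
Step 6: alpha = 0.1. fail to reject H0.

rho = 0.4833, p = 0.187470, fail to reject H0 at alpha = 0.1.


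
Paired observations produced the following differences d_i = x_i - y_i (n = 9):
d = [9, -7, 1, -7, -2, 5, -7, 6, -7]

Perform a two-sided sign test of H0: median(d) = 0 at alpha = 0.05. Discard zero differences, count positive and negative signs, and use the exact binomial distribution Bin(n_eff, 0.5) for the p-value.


Step 1: Discard zero differences. Original n = 9; n_eff = number of nonzero differences = 9.
Nonzero differences (with sign): +9, -7, +1, -7, -2, +5, -7, +6, -7
Step 2: Count signs: positive = 4, negative = 5.
Step 3: Under H0: P(positive) = 0.5, so the number of positives S ~ Bin(9, 0.5).
Step 4: Two-sided exact p-value = sum of Bin(9,0.5) probabilities at or below the observed probability = 1.000000.
Step 5: alpha = 0.05. fail to reject H0.

n_eff = 9, pos = 4, neg = 5, p = 1.000000, fail to reject H0.


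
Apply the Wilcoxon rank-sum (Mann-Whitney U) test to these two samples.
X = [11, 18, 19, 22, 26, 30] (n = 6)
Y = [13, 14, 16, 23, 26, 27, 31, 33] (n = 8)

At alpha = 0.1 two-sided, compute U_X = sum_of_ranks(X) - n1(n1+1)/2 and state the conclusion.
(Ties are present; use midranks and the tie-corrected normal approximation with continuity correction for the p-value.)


Step 1: Combine and sort all 14 observations; assign midranks.
sorted (value, group): (11,X), (13,Y), (14,Y), (16,Y), (18,X), (19,X), (22,X), (23,Y), (26,X), (26,Y), (27,Y), (30,X), (31,Y), (33,Y)
ranks: 11->1, 13->2, 14->3, 16->4, 18->5, 19->6, 22->7, 23->8, 26->9.5, 26->9.5, 27->11, 30->12, 31->13, 33->14
Step 2: Rank sum for X: R1 = 1 + 5 + 6 + 7 + 9.5 + 12 = 40.5.
Step 3: U_X = R1 - n1(n1+1)/2 = 40.5 - 6*7/2 = 40.5 - 21 = 19.5.
       U_Y = n1*n2 - U_X = 48 - 19.5 = 28.5.
Step 4: Ties are present, so use the tie-corrected normal approximation (with continuity correction) for the p-value.
Step 5: p-value = 0.605180; compare to alpha = 0.1. fail to reject H0.

U_X = 19.5, p = 0.605180, fail to reject H0 at alpha = 0.1.


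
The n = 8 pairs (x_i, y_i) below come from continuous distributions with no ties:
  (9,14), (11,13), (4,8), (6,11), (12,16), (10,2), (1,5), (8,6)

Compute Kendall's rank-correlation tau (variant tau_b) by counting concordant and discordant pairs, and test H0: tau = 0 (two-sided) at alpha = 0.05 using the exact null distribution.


Step 1: Enumerate the 28 unordered pairs (i,j) with i<j and classify each by sign(x_j-x_i) * sign(y_j-y_i).
  (1,2):dx=+2,dy=-1->D; (1,3):dx=-5,dy=-6->C; (1,4):dx=-3,dy=-3->C; (1,5):dx=+3,dy=+2->C
  (1,6):dx=+1,dy=-12->D; (1,7):dx=-8,dy=-9->C; (1,8):dx=-1,dy=-8->C; (2,3):dx=-7,dy=-5->C
  (2,4):dx=-5,dy=-2->C; (2,5):dx=+1,dy=+3->C; (2,6):dx=-1,dy=-11->C; (2,7):dx=-10,dy=-8->C
  (2,8):dx=-3,dy=-7->C; (3,4):dx=+2,dy=+3->C; (3,5):dx=+8,dy=+8->C; (3,6):dx=+6,dy=-6->D
  (3,7):dx=-3,dy=-3->C; (3,8):dx=+4,dy=-2->D; (4,5):dx=+6,dy=+5->C; (4,6):dx=+4,dy=-9->D
  (4,7):dx=-5,dy=-6->C; (4,8):dx=+2,dy=-5->D; (5,6):dx=-2,dy=-14->C; (5,7):dx=-11,dy=-11->C
  (5,8):dx=-4,dy=-10->C; (6,7):dx=-9,dy=+3->D; (6,8):dx=-2,dy=+4->D; (7,8):dx=+7,dy=+1->C
Step 2: C = 20, D = 8, total pairs = 28.
Step 3: tau = (C - D)/(n(n-1)/2) = (20 - 8)/28 = 0.428571.
Step 4: Exact two-sided p-value (enumerate n! = 40320 permutations of y under H0): p = 0.178869.
Step 5: alpha = 0.05. fail to reject H0.

tau_b = 0.4286 (C=20, D=8), p = 0.178869, fail to reject H0.


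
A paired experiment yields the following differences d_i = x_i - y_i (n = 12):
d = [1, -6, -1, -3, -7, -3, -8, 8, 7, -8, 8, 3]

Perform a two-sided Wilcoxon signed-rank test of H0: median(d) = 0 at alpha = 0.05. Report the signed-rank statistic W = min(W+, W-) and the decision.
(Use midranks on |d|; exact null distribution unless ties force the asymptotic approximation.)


Step 1: Drop any zero differences (none here) and take |d_i|.
|d| = [1, 6, 1, 3, 7, 3, 8, 8, 7, 8, 8, 3]
Step 2: Midrank |d_i| (ties get averaged ranks).
ranks: |1|->1.5, |6|->6, |1|->1.5, |3|->4, |7|->7.5, |3|->4, |8|->10.5, |8|->10.5, |7|->7.5, |8|->10.5, |8|->10.5, |3|->4
Step 3: Attach original signs; sum ranks with positive sign and with negative sign.
W+ = 1.5 + 10.5 + 7.5 + 10.5 + 4 = 34
W- = 6 + 1.5 + 4 + 7.5 + 4 + 10.5 + 10.5 = 44
(Check: W+ + W- = 78 should equal n(n+1)/2 = 78.)
Step 4: Test statistic W = min(W+, W-) = 34.
Step 5: Ties in |d|, so use the tie-corrected normal approximation.
        E[W] = n(n+1)/4 = 12*13/4 = 39.
        Tie groups: |d|=1 (t=2), |d|=3 (t=3), |d|=7 (t=2), |d|=8 (t=4); sum(t^3 - t) = 96.
        Var[W] = n(n+1)(2n+1)/24 - sum(t^3-t)/48 = 3900/24 - 96/48 = 160.5.
        z = (W - E[W]) / sqrt(Var[W]) = (34 - 39) / 12.6689 = -0.3947.
        Two-sided p = 2*Phi(z) = 0.693088.
Step 6: alpha = 0.05. fail to reject H0.

W+ = 34, W- = 44, W = min = 34, p = 0.693088, fail to reject H0.


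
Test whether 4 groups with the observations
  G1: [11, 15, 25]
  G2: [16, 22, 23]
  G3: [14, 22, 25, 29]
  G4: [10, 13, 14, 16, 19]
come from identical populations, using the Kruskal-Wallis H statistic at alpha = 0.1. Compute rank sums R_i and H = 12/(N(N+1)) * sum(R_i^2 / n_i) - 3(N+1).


Step 1: Combine all N = 15 observations and assign midranks.
sorted (value, group, rank): (10,G4,1), (11,G1,2), (13,G4,3), (14,G3,4.5), (14,G4,4.5), (15,G1,6), (16,G2,7.5), (16,G4,7.5), (19,G4,9), (22,G2,10.5), (22,G3,10.5), (23,G2,12), (25,G1,13.5), (25,G3,13.5), (29,G3,15)
Step 2: Sum ranks within each group.
R_1 = 21.5 (n_1 = 3)
R_2 = 30 (n_2 = 3)
R_3 = 43.5 (n_3 = 4)
R_4 = 25 (n_4 = 5)
Step 3: H = 12/(N(N+1)) * sum(R_i^2/n_i) - 3(N+1)
     = 12/(15*16) * (21.5^2/3 + 30^2/3 + 43.5^2/4 + 25^2/5) - 3*16
     = 0.050000 * 1052.15 - 48
     = 4.607292.
Step 4: Ties present; correction factor C = 1 - 24/(15^3 - 15) = 0.992857. Corrected H = 4.607292 / 0.992857 = 4.640438.
Step 5: Under H0, H ~ chi^2(3); p-value = 0.200100.
Step 6: alpha = 0.1. fail to reject H0.

H = 4.6404, df = 3, p = 0.200100, fail to reject H0.


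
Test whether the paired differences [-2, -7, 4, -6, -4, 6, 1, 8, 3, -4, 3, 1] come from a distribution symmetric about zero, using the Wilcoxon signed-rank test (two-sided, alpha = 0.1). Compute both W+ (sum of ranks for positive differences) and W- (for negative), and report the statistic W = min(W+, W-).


Step 1: Drop any zero differences (none here) and take |d_i|.
|d| = [2, 7, 4, 6, 4, 6, 1, 8, 3, 4, 3, 1]
Step 2: Midrank |d_i| (ties get averaged ranks).
ranks: |2|->3, |7|->11, |4|->7, |6|->9.5, |4|->7, |6|->9.5, |1|->1.5, |8|->12, |3|->4.5, |4|->7, |3|->4.5, |1|->1.5
Step 3: Attach original signs; sum ranks with positive sign and with negative sign.
W+ = 7 + 9.5 + 1.5 + 12 + 4.5 + 4.5 + 1.5 = 40.5
W- = 3 + 11 + 9.5 + 7 + 7 = 37.5
(Check: W+ + W- = 78 should equal n(n+1)/2 = 78.)
Step 4: Test statistic W = min(W+, W-) = 37.5.
Step 5: Ties in |d|, so use the tie-corrected normal approximation.
        E[W] = n(n+1)/4 = 12*13/4 = 39.
        Tie groups: |d|=1 (t=2), |d|=3 (t=2), |d|=4 (t=3), |d|=6 (t=2); sum(t^3 - t) = 42.
        Var[W] = n(n+1)(2n+1)/24 - sum(t^3-t)/48 = 3900/24 - 42/48 = 161.625.
        z = (W - E[W]) / sqrt(Var[W]) = (37.5 - 39) / 12.7132 = -0.1180.
        Two-sided p = 2*Phi(z) = 0.906077.
Step 6: alpha = 0.1. fail to reject H0.

W+ = 40.5, W- = 37.5, W = min = 37.5, p = 0.906077, fail to reject H0.


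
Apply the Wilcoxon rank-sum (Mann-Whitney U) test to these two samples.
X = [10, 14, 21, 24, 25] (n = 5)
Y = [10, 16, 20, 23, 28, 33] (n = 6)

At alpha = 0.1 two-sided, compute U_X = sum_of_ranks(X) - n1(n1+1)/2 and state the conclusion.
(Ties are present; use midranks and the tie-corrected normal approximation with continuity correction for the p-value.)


Step 1: Combine and sort all 11 observations; assign midranks.
sorted (value, group): (10,X), (10,Y), (14,X), (16,Y), (20,Y), (21,X), (23,Y), (24,X), (25,X), (28,Y), (33,Y)
ranks: 10->1.5, 10->1.5, 14->3, 16->4, 20->5, 21->6, 23->7, 24->8, 25->9, 28->10, 33->11
Step 2: Rank sum for X: R1 = 1.5 + 3 + 6 + 8 + 9 = 27.5.
Step 3: U_X = R1 - n1(n1+1)/2 = 27.5 - 5*6/2 = 27.5 - 15 = 12.5.
       U_Y = n1*n2 - U_X = 30 - 12.5 = 17.5.
Step 4: Ties are present, so use the tie-corrected normal approximation (with continuity correction) for the p-value.
Step 5: p-value = 0.714379; compare to alpha = 0.1. fail to reject H0.

U_X = 12.5, p = 0.714379, fail to reject H0 at alpha = 0.1.


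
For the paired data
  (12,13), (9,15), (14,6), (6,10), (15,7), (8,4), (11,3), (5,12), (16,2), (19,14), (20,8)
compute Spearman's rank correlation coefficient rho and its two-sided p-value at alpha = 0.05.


Step 1: Rank x and y separately (midranks; no ties here).
rank(x): 12->6, 9->4, 14->7, 6->2, 15->8, 8->3, 11->5, 5->1, 16->9, 19->10, 20->11
rank(y): 13->9, 15->11, 6->4, 10->7, 7->5, 4->3, 3->2, 12->8, 2->1, 14->10, 8->6
Step 2: d_i = R_x(i) - R_y(i); compute d_i^2.
  (6-9)^2=9, (4-11)^2=49, (7-4)^2=9, (2-7)^2=25, (8-5)^2=9, (3-3)^2=0, (5-2)^2=9, (1-8)^2=49, (9-1)^2=64, (10-10)^2=0, (11-6)^2=25
sum(d^2) = 248.
Step 3: rho = 1 - 6*248 / (11*(11^2 - 1)) = 1 - 1488/1320 = -0.127273.
Step 4: Under H0, t = rho * sqrt((n-2)/(1-rho^2)) = -0.3849 ~ t(9).
Step 5: Two-sided p-value from the t-distribution with 9 df = 0.709215.
Step 6: alpha = 0.05. fail to reject H0.

rho = -0.1273, p = 0.709215, fail to reject H0 at alpha = 0.05.


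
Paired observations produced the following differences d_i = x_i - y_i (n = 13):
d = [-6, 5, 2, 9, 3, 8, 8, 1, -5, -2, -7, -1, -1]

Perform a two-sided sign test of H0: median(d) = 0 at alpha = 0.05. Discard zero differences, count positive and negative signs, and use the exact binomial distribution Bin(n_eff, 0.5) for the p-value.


Step 1: Discard zero differences. Original n = 13; n_eff = number of nonzero differences = 13.
Nonzero differences (with sign): -6, +5, +2, +9, +3, +8, +8, +1, -5, -2, -7, -1, -1
Step 2: Count signs: positive = 7, negative = 6.
Step 3: Under H0: P(positive) = 0.5, so the number of positives S ~ Bin(13, 0.5).
Step 4: Two-sided exact p-value = sum of Bin(13,0.5) probabilities at or below the observed probability = 1.000000.
Step 5: alpha = 0.05. fail to reject H0.

n_eff = 13, pos = 7, neg = 6, p = 1.000000, fail to reject H0.


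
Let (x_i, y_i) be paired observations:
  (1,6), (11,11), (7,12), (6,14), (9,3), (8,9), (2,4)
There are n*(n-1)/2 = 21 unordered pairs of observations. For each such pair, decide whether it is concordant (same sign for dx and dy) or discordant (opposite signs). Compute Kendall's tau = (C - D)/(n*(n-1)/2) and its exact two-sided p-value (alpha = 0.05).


Step 1: Enumerate the 21 unordered pairs (i,j) with i<j and classify each by sign(x_j-x_i) * sign(y_j-y_i).
  (1,2):dx=+10,dy=+5->C; (1,3):dx=+6,dy=+6->C; (1,4):dx=+5,dy=+8->C; (1,5):dx=+8,dy=-3->D
  (1,6):dx=+7,dy=+3->C; (1,7):dx=+1,dy=-2->D; (2,3):dx=-4,dy=+1->D; (2,4):dx=-5,dy=+3->D
  (2,5):dx=-2,dy=-8->C; (2,6):dx=-3,dy=-2->C; (2,7):dx=-9,dy=-7->C; (3,4):dx=-1,dy=+2->D
  (3,5):dx=+2,dy=-9->D; (3,6):dx=+1,dy=-3->D; (3,7):dx=-5,dy=-8->C; (4,5):dx=+3,dy=-11->D
  (4,6):dx=+2,dy=-5->D; (4,7):dx=-4,dy=-10->C; (5,6):dx=-1,dy=+6->D; (5,7):dx=-7,dy=+1->D
  (6,7):dx=-6,dy=-5->C
Step 2: C = 10, D = 11, total pairs = 21.
Step 3: tau = (C - D)/(n(n-1)/2) = (10 - 11)/21 = -0.047619.
Step 4: Exact two-sided p-value (enumerate n! = 5040 permutations of y under H0): p = 1.000000.
Step 5: alpha = 0.05. fail to reject H0.

tau_b = -0.0476 (C=10, D=11), p = 1.000000, fail to reject H0.


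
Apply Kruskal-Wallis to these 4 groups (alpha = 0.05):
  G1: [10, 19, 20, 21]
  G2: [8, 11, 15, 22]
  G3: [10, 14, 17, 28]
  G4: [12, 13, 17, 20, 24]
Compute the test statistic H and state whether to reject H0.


Step 1: Combine all N = 17 observations and assign midranks.
sorted (value, group, rank): (8,G2,1), (10,G1,2.5), (10,G3,2.5), (11,G2,4), (12,G4,5), (13,G4,6), (14,G3,7), (15,G2,8), (17,G3,9.5), (17,G4,9.5), (19,G1,11), (20,G1,12.5), (20,G4,12.5), (21,G1,14), (22,G2,15), (24,G4,16), (28,G3,17)
Step 2: Sum ranks within each group.
R_1 = 40 (n_1 = 4)
R_2 = 28 (n_2 = 4)
R_3 = 36 (n_3 = 4)
R_4 = 49 (n_4 = 5)
Step 3: H = 12/(N(N+1)) * sum(R_i^2/n_i) - 3(N+1)
     = 12/(17*18) * (40^2/4 + 28^2/4 + 36^2/4 + 49^2/5) - 3*18
     = 0.039216 * 1400.2 - 54
     = 0.909804.
Step 4: Ties present; correction factor C = 1 - 18/(17^3 - 17) = 0.996324. Corrected H = 0.909804 / 0.996324 = 0.913161.
Step 5: Under H0, H ~ chi^2(3); p-value = 0.822251.
Step 6: alpha = 0.05. fail to reject H0.

H = 0.9132, df = 3, p = 0.822251, fail to reject H0.


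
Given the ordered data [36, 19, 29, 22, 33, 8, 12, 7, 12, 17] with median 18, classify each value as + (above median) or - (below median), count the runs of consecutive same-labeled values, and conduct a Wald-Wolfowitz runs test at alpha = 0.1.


Step 1: Compute median = 18; label A = above, B = below.
Labels in order: AAAAABBBBB  (n_A = 5, n_B = 5)
Step 2: Count runs R = 2.
Step 3: Under H0 (random ordering), E[R] = 2*n_A*n_B/(n_A+n_B) + 1 = 2*5*5/10 + 1 = 6.0000.
        Var[R] = 2*n_A*n_B*(2*n_A*n_B - n_A - n_B) / ((n_A+n_B)^2 * (n_A+n_B-1)) = 2000/900 = 2.2222.
        SD[R] = 1.4907.
Step 4: Continuity-corrected z = (R + 0.5 - E[R]) / SD[R] = (2 + 0.5 - 6.0000) / 1.4907 = -2.3479.
Step 5: Two-sided p-value via normal approximation = 2*(1 - Phi(|z|)) = 0.018881.
Step 6: alpha = 0.1. reject H0.

R = 2, z = -2.3479, p = 0.018881, reject H0.


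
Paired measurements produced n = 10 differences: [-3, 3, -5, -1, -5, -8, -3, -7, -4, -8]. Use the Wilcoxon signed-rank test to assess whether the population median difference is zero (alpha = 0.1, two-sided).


Step 1: Drop any zero differences (none here) and take |d_i|.
|d| = [3, 3, 5, 1, 5, 8, 3, 7, 4, 8]
Step 2: Midrank |d_i| (ties get averaged ranks).
ranks: |3|->3, |3|->3, |5|->6.5, |1|->1, |5|->6.5, |8|->9.5, |3|->3, |7|->8, |4|->5, |8|->9.5
Step 3: Attach original signs; sum ranks with positive sign and with negative sign.
W+ = 3 = 3
W- = 3 + 6.5 + 1 + 6.5 + 9.5 + 3 + 8 + 5 + 9.5 = 52
(Check: W+ + W- = 55 should equal n(n+1)/2 = 55.)
Step 4: Test statistic W = min(W+, W-) = 3.
Step 5: Ties in |d|, so use the tie-corrected normal approximation.
        E[W] = n(n+1)/4 = 10*11/4 = 27.5.
        Tie groups: |d|=3 (t=3), |d|=5 (t=2), |d|=8 (t=2); sum(t^3 - t) = 36.
        Var[W] = n(n+1)(2n+1)/24 - sum(t^3-t)/48 = 2310/24 - 36/48 = 95.5.
        z = (W - E[W]) / sqrt(Var[W]) = (3 - 27.5) / 9.7724 = -2.5071.
        Two-sided p = 2*Phi(z) = 0.012174.
Step 6: alpha = 0.1. reject H0.

W+ = 3, W- = 52, W = min = 3, p = 0.012174, reject H0.


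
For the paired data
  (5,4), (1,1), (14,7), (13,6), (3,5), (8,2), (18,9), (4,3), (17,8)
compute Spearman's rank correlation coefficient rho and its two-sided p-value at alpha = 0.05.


Step 1: Rank x and y separately (midranks; no ties here).
rank(x): 5->4, 1->1, 14->7, 13->6, 3->2, 8->5, 18->9, 4->3, 17->8
rank(y): 4->4, 1->1, 7->7, 6->6, 5->5, 2->2, 9->9, 3->3, 8->8
Step 2: d_i = R_x(i) - R_y(i); compute d_i^2.
  (4-4)^2=0, (1-1)^2=0, (7-7)^2=0, (6-6)^2=0, (2-5)^2=9, (5-2)^2=9, (9-9)^2=0, (3-3)^2=0, (8-8)^2=0
sum(d^2) = 18.
Step 3: rho = 1 - 6*18 / (9*(9^2 - 1)) = 1 - 108/720 = 0.850000.
Step 4: Under H0, t = rho * sqrt((n-2)/(1-rho^2)) = 4.2691 ~ t(7).
Step 5: Two-sided p-value from the t-distribution with 7 df = 0.003705.
Step 6: alpha = 0.05. reject H0.

rho = 0.8500, p = 0.003705, reject H0 at alpha = 0.05.


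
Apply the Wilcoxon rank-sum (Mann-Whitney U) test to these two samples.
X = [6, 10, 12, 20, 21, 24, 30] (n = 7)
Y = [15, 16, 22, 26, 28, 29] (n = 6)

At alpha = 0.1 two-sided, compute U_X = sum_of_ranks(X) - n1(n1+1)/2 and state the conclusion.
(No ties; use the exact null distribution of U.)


Step 1: Combine and sort all 13 observations; assign midranks.
sorted (value, group): (6,X), (10,X), (12,X), (15,Y), (16,Y), (20,X), (21,X), (22,Y), (24,X), (26,Y), (28,Y), (29,Y), (30,X)
ranks: 6->1, 10->2, 12->3, 15->4, 16->5, 20->6, 21->7, 22->8, 24->9, 26->10, 28->11, 29->12, 30->13
Step 2: Rank sum for X: R1 = 1 + 2 + 3 + 6 + 7 + 9 + 13 = 41.
Step 3: U_X = R1 - n1(n1+1)/2 = 41 - 7*8/2 = 41 - 28 = 13.
       U_Y = n1*n2 - U_X = 42 - 13 = 29.
Step 4: No ties, so the exact null distribution of U (based on enumerating the C(13,7) = 1716 equally likely rank assignments) gives the two-sided p-value.
Step 5: p-value = 0.294872; compare to alpha = 0.1. fail to reject H0.

U_X = 13, p = 0.294872, fail to reject H0 at alpha = 0.1.


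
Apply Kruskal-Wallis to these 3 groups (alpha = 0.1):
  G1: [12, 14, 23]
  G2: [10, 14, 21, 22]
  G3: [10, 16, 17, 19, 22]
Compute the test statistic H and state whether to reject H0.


Step 1: Combine all N = 12 observations and assign midranks.
sorted (value, group, rank): (10,G2,1.5), (10,G3,1.5), (12,G1,3), (14,G1,4.5), (14,G2,4.5), (16,G3,6), (17,G3,7), (19,G3,8), (21,G2,9), (22,G2,10.5), (22,G3,10.5), (23,G1,12)
Step 2: Sum ranks within each group.
R_1 = 19.5 (n_1 = 3)
R_2 = 25.5 (n_2 = 4)
R_3 = 33 (n_3 = 5)
Step 3: H = 12/(N(N+1)) * sum(R_i^2/n_i) - 3(N+1)
     = 12/(12*13) * (19.5^2/3 + 25.5^2/4 + 33^2/5) - 3*13
     = 0.076923 * 507.113 - 39
     = 0.008654.
Step 4: Ties present; correction factor C = 1 - 18/(12^3 - 12) = 0.989510. Corrected H = 0.008654 / 0.989510 = 0.008746.
Step 5: Under H0, H ~ chi^2(2); p-value = 0.995637.
Step 6: alpha = 0.1. fail to reject H0.

H = 0.0087, df = 2, p = 0.995637, fail to reject H0.


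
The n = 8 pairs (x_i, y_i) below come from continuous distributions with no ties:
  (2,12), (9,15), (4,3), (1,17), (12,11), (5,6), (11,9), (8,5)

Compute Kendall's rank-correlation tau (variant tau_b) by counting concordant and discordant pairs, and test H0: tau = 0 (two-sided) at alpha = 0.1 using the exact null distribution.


Step 1: Enumerate the 28 unordered pairs (i,j) with i<j and classify each by sign(x_j-x_i) * sign(y_j-y_i).
  (1,2):dx=+7,dy=+3->C; (1,3):dx=+2,dy=-9->D; (1,4):dx=-1,dy=+5->D; (1,5):dx=+10,dy=-1->D
  (1,6):dx=+3,dy=-6->D; (1,7):dx=+9,dy=-3->D; (1,8):dx=+6,dy=-7->D; (2,3):dx=-5,dy=-12->C
  (2,4):dx=-8,dy=+2->D; (2,5):dx=+3,dy=-4->D; (2,6):dx=-4,dy=-9->C; (2,7):dx=+2,dy=-6->D
  (2,8):dx=-1,dy=-10->C; (3,4):dx=-3,dy=+14->D; (3,5):dx=+8,dy=+8->C; (3,6):dx=+1,dy=+3->C
  (3,7):dx=+7,dy=+6->C; (3,8):dx=+4,dy=+2->C; (4,5):dx=+11,dy=-6->D; (4,6):dx=+4,dy=-11->D
  (4,7):dx=+10,dy=-8->D; (4,8):dx=+7,dy=-12->D; (5,6):dx=-7,dy=-5->C; (5,7):dx=-1,dy=-2->C
  (5,8):dx=-4,dy=-6->C; (6,7):dx=+6,dy=+3->C; (6,8):dx=+3,dy=-1->D; (7,8):dx=-3,dy=-4->C
Step 2: C = 13, D = 15, total pairs = 28.
Step 3: tau = (C - D)/(n(n-1)/2) = (13 - 15)/28 = -0.071429.
Step 4: Exact two-sided p-value (enumerate n! = 40320 permutations of y under H0): p = 0.904861.
Step 5: alpha = 0.1. fail to reject H0.

tau_b = -0.0714 (C=13, D=15), p = 0.904861, fail to reject H0.


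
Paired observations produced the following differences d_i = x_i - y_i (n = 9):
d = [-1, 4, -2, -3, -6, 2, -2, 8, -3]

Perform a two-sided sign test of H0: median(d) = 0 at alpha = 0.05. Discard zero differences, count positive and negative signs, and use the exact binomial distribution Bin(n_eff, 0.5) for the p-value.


Step 1: Discard zero differences. Original n = 9; n_eff = number of nonzero differences = 9.
Nonzero differences (with sign): -1, +4, -2, -3, -6, +2, -2, +8, -3
Step 2: Count signs: positive = 3, negative = 6.
Step 3: Under H0: P(positive) = 0.5, so the number of positives S ~ Bin(9, 0.5).
Step 4: Two-sided exact p-value = sum of Bin(9,0.5) probabilities at or below the observed probability = 0.507812.
Step 5: alpha = 0.05. fail to reject H0.

n_eff = 9, pos = 3, neg = 6, p = 0.507812, fail to reject H0.


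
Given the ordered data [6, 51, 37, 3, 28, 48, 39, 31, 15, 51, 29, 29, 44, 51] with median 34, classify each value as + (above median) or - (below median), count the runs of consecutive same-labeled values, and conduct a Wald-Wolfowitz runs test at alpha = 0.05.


Step 1: Compute median = 34; label A = above, B = below.
Labels in order: BAABBAABBABBAA  (n_A = 7, n_B = 7)
Step 2: Count runs R = 8.
Step 3: Under H0 (random ordering), E[R] = 2*n_A*n_B/(n_A+n_B) + 1 = 2*7*7/14 + 1 = 8.0000.
        Var[R] = 2*n_A*n_B*(2*n_A*n_B - n_A - n_B) / ((n_A+n_B)^2 * (n_A+n_B-1)) = 8232/2548 = 3.2308.
        SD[R] = 1.7974.
Step 4: R = E[R], so z = 0 with no continuity correction.
Step 5: Two-sided p-value via normal approximation = 2*(1 - Phi(|z|)) = 1.000000.
Step 6: alpha = 0.05. fail to reject H0.

R = 8, z = 0.0000, p = 1.000000, fail to reject H0.


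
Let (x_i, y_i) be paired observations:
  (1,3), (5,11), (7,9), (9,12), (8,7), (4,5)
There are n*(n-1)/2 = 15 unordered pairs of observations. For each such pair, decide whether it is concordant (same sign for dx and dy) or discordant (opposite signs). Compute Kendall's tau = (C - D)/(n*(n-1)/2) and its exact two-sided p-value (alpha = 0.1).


Step 1: Enumerate the 15 unordered pairs (i,j) with i<j and classify each by sign(x_j-x_i) * sign(y_j-y_i).
  (1,2):dx=+4,dy=+8->C; (1,3):dx=+6,dy=+6->C; (1,4):dx=+8,dy=+9->C; (1,5):dx=+7,dy=+4->C
  (1,6):dx=+3,dy=+2->C; (2,3):dx=+2,dy=-2->D; (2,4):dx=+4,dy=+1->C; (2,5):dx=+3,dy=-4->D
  (2,6):dx=-1,dy=-6->C; (3,4):dx=+2,dy=+3->C; (3,5):dx=+1,dy=-2->D; (3,6):dx=-3,dy=-4->C
  (4,5):dx=-1,dy=-5->C; (4,6):dx=-5,dy=-7->C; (5,6):dx=-4,dy=-2->C
Step 2: C = 12, D = 3, total pairs = 15.
Step 3: tau = (C - D)/(n(n-1)/2) = (12 - 3)/15 = 0.600000.
Step 4: Exact two-sided p-value (enumerate n! = 720 permutations of y under H0): p = 0.136111.
Step 5: alpha = 0.1. fail to reject H0.

tau_b = 0.6000 (C=12, D=3), p = 0.136111, fail to reject H0.


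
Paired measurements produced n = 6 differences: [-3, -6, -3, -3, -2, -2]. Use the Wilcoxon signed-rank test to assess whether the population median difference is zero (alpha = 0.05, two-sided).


Step 1: Drop any zero differences (none here) and take |d_i|.
|d| = [3, 6, 3, 3, 2, 2]
Step 2: Midrank |d_i| (ties get averaged ranks).
ranks: |3|->4, |6|->6, |3|->4, |3|->4, |2|->1.5, |2|->1.5
Step 3: Attach original signs; sum ranks with positive sign and with negative sign.
W+ = 0 = 0
W- = 4 + 6 + 4 + 4 + 1.5 + 1.5 = 21
(Check: W+ + W- = 21 should equal n(n+1)/2 = 21.)
Step 4: Test statistic W = min(W+, W-) = 0.
Step 5: Ties in |d|, so use the tie-corrected normal approximation.
        E[W] = n(n+1)/4 = 6*7/4 = 10.5.
        Tie groups: |d|=2 (t=2), |d|=3 (t=3); sum(t^3 - t) = 30.
        Var[W] = n(n+1)(2n+1)/24 - sum(t^3-t)/48 = 546/24 - 30/48 = 22.125.
        z = (W - E[W]) / sqrt(Var[W]) = (0 - 10.5) / 4.7037 = -2.2323.
        Two-sided p = 2*Phi(z) = 0.025597.
Step 6: alpha = 0.05. reject H0.

W+ = 0, W- = 21, W = min = 0, p = 0.025597, reject H0.


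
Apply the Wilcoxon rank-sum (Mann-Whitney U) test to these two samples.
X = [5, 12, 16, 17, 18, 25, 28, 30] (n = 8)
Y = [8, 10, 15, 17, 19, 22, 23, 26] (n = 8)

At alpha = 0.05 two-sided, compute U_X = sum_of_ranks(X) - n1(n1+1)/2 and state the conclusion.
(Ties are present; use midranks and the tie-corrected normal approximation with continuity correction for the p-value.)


Step 1: Combine and sort all 16 observations; assign midranks.
sorted (value, group): (5,X), (8,Y), (10,Y), (12,X), (15,Y), (16,X), (17,X), (17,Y), (18,X), (19,Y), (22,Y), (23,Y), (25,X), (26,Y), (28,X), (30,X)
ranks: 5->1, 8->2, 10->3, 12->4, 15->5, 16->6, 17->7.5, 17->7.5, 18->9, 19->10, 22->11, 23->12, 25->13, 26->14, 28->15, 30->16
Step 2: Rank sum for X: R1 = 1 + 4 + 6 + 7.5 + 9 + 13 + 15 + 16 = 71.5.
Step 3: U_X = R1 - n1(n1+1)/2 = 71.5 - 8*9/2 = 71.5 - 36 = 35.5.
       U_Y = n1*n2 - U_X = 64 - 35.5 = 28.5.
Step 4: Ties are present, so use the tie-corrected normal approximation (with continuity correction) for the p-value.
Step 5: p-value = 0.752538; compare to alpha = 0.05. fail to reject H0.

U_X = 35.5, p = 0.752538, fail to reject H0 at alpha = 0.05.


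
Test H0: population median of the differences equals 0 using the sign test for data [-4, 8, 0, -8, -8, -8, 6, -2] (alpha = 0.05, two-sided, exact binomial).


Step 1: Discard zero differences. Original n = 8; n_eff = number of nonzero differences = 7.
Nonzero differences (with sign): -4, +8, -8, -8, -8, +6, -2
Step 2: Count signs: positive = 2, negative = 5.
Step 3: Under H0: P(positive) = 0.5, so the number of positives S ~ Bin(7, 0.5).
Step 4: Two-sided exact p-value = sum of Bin(7,0.5) probabilities at or below the observed probability = 0.453125.
Step 5: alpha = 0.05. fail to reject H0.

n_eff = 7, pos = 2, neg = 5, p = 0.453125, fail to reject H0.


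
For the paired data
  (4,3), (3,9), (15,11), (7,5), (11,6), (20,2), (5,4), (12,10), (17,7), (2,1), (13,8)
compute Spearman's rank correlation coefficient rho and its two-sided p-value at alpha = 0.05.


Step 1: Rank x and y separately (midranks; no ties here).
rank(x): 4->3, 3->2, 15->9, 7->5, 11->6, 20->11, 5->4, 12->7, 17->10, 2->1, 13->8
rank(y): 3->3, 9->9, 11->11, 5->5, 6->6, 2->2, 4->4, 10->10, 7->7, 1->1, 8->8
Step 2: d_i = R_x(i) - R_y(i); compute d_i^2.
  (3-3)^2=0, (2-9)^2=49, (9-11)^2=4, (5-5)^2=0, (6-6)^2=0, (11-2)^2=81, (4-4)^2=0, (7-10)^2=9, (10-7)^2=9, (1-1)^2=0, (8-8)^2=0
sum(d^2) = 152.
Step 3: rho = 1 - 6*152 / (11*(11^2 - 1)) = 1 - 912/1320 = 0.309091.
Step 4: Under H0, t = rho * sqrt((n-2)/(1-rho^2)) = 0.9750 ~ t(9).
Step 5: Two-sided p-value from the t-distribution with 9 df = 0.355028.
Step 6: alpha = 0.05. fail to reject H0.

rho = 0.3091, p = 0.355028, fail to reject H0 at alpha = 0.05.


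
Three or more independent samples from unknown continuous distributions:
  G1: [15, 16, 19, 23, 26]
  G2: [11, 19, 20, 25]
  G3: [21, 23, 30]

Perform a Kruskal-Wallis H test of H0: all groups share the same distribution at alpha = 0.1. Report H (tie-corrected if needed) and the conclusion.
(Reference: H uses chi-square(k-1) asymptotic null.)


Step 1: Combine all N = 12 observations and assign midranks.
sorted (value, group, rank): (11,G2,1), (15,G1,2), (16,G1,3), (19,G1,4.5), (19,G2,4.5), (20,G2,6), (21,G3,7), (23,G1,8.5), (23,G3,8.5), (25,G2,10), (26,G1,11), (30,G3,12)
Step 2: Sum ranks within each group.
R_1 = 29 (n_1 = 5)
R_2 = 21.5 (n_2 = 4)
R_3 = 27.5 (n_3 = 3)
Step 3: H = 12/(N(N+1)) * sum(R_i^2/n_i) - 3(N+1)
     = 12/(12*13) * (29^2/5 + 21.5^2/4 + 27.5^2/3) - 3*13
     = 0.076923 * 535.846 - 39
     = 2.218910.
Step 4: Ties present; correction factor C = 1 - 12/(12^3 - 12) = 0.993007. Corrected H = 2.218910 / 0.993007 = 2.234536.
Step 5: Under H0, H ~ chi^2(2); p-value = 0.327172.
Step 6: alpha = 0.1. fail to reject H0.

H = 2.2345, df = 2, p = 0.327172, fail to reject H0.


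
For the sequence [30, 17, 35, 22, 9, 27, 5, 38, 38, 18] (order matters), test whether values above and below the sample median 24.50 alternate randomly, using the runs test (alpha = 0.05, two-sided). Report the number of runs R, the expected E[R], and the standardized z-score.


Step 1: Compute median = 24.50; label A = above, B = below.
Labels in order: ABABBABAAB  (n_A = 5, n_B = 5)
Step 2: Count runs R = 8.
Step 3: Under H0 (random ordering), E[R] = 2*n_A*n_B/(n_A+n_B) + 1 = 2*5*5/10 + 1 = 6.0000.
        Var[R] = 2*n_A*n_B*(2*n_A*n_B - n_A - n_B) / ((n_A+n_B)^2 * (n_A+n_B-1)) = 2000/900 = 2.2222.
        SD[R] = 1.4907.
Step 4: Continuity-corrected z = (R - 0.5 - E[R]) / SD[R] = (8 - 0.5 - 6.0000) / 1.4907 = 1.0062.
Step 5: Two-sided p-value via normal approximation = 2*(1 - Phi(|z|)) = 0.314305.
Step 6: alpha = 0.05. fail to reject H0.

R = 8, z = 1.0062, p = 0.314305, fail to reject H0.


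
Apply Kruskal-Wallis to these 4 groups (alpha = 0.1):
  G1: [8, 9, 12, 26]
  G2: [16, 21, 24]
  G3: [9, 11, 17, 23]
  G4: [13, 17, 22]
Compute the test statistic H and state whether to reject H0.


Step 1: Combine all N = 14 observations and assign midranks.
sorted (value, group, rank): (8,G1,1), (9,G1,2.5), (9,G3,2.5), (11,G3,4), (12,G1,5), (13,G4,6), (16,G2,7), (17,G3,8.5), (17,G4,8.5), (21,G2,10), (22,G4,11), (23,G3,12), (24,G2,13), (26,G1,14)
Step 2: Sum ranks within each group.
R_1 = 22.5 (n_1 = 4)
R_2 = 30 (n_2 = 3)
R_3 = 27 (n_3 = 4)
R_4 = 25.5 (n_4 = 3)
Step 3: H = 12/(N(N+1)) * sum(R_i^2/n_i) - 3(N+1)
     = 12/(14*15) * (22.5^2/4 + 30^2/3 + 27^2/4 + 25.5^2/3) - 3*15
     = 0.057143 * 825.562 - 45
     = 2.175000.
Step 4: Ties present; correction factor C = 1 - 12/(14^3 - 14) = 0.995604. Corrected H = 2.175000 / 0.995604 = 2.184603.
Step 5: Under H0, H ~ chi^2(3); p-value = 0.534988.
Step 6: alpha = 0.1. fail to reject H0.

H = 2.1846, df = 3, p = 0.534988, fail to reject H0.


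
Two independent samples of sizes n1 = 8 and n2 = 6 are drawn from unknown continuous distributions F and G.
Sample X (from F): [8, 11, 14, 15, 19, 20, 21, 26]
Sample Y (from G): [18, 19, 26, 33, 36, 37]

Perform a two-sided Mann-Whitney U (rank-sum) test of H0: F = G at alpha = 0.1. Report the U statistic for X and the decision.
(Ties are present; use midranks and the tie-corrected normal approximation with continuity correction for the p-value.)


Step 1: Combine and sort all 14 observations; assign midranks.
sorted (value, group): (8,X), (11,X), (14,X), (15,X), (18,Y), (19,X), (19,Y), (20,X), (21,X), (26,X), (26,Y), (33,Y), (36,Y), (37,Y)
ranks: 8->1, 11->2, 14->3, 15->4, 18->5, 19->6.5, 19->6.5, 20->8, 21->9, 26->10.5, 26->10.5, 33->12, 36->13, 37->14
Step 2: Rank sum for X: R1 = 1 + 2 + 3 + 4 + 6.5 + 8 + 9 + 10.5 = 44.
Step 3: U_X = R1 - n1(n1+1)/2 = 44 - 8*9/2 = 44 - 36 = 8.
       U_Y = n1*n2 - U_X = 48 - 8 = 40.
Step 4: Ties are present, so use the tie-corrected normal approximation (with continuity correction) for the p-value.
Step 5: p-value = 0.044915; compare to alpha = 0.1. reject H0.

U_X = 8, p = 0.044915, reject H0 at alpha = 0.1.
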